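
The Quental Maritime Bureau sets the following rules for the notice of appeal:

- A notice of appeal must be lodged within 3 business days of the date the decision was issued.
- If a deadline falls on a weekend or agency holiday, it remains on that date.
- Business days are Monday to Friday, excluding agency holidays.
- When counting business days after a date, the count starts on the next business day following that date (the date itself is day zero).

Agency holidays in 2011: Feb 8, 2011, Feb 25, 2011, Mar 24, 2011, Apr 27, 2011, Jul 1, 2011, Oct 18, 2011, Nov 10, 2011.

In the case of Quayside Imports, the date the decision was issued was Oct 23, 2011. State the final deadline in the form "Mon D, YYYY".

3 business days after Oct 23, 2011, excluding weekends and holidays, is Oct 26, 2011.
Oct 26, 2011 falls on a Wednesday. The rules make no weekend/holiday allowance, so it remains Oct 26, 2011.
The final due date is Oct 26, 2011.

Oct 26, 2011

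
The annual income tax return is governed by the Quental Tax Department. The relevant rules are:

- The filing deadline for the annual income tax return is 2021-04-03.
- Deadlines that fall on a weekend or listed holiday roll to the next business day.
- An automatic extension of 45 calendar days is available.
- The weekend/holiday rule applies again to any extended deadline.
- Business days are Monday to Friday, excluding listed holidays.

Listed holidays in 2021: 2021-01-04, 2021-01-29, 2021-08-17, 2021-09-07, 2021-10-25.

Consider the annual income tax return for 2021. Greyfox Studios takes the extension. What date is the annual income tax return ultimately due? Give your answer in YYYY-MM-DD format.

2021-05-20

Start from the fixed due date, 2021-04-03.
Because 2021-04-03 is a Saturday, the deadline becomes 2021-04-05 (Monday).
Applying the 45-calendar-day extension: 2021-04-05 + 45 days = 2021-05-20.
2021-05-20 (Thursday) is already a business day.
Deadline: 2021-05-20.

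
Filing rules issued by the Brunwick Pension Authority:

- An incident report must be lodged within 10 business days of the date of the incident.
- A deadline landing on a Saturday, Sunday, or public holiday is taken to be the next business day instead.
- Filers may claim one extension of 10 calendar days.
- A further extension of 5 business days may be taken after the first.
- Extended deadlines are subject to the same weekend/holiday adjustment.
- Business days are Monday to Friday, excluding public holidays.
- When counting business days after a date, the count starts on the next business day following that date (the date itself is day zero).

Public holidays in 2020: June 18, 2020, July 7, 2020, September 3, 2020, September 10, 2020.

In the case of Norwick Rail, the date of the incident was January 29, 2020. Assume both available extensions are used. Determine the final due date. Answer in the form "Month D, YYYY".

10 business days after January 29, 2020, excluding weekends and holidays, is February 12, 2020.
February 12, 2020 is a Wednesday and not a listed holiday, so it stands.
Applying the 10-calendar-day extension: February 12, 2020 + 10 days = February 22, 2020.
February 22, 2020 is a Saturday; the next business day is February 24, 2020 (Monday).
Counting 5 further business days from February 24, 2020 reaches March 2, 2020.
March 2, 2020 (Monday) is already a business day.
Deadline: March 2, 2020.

March 2, 2020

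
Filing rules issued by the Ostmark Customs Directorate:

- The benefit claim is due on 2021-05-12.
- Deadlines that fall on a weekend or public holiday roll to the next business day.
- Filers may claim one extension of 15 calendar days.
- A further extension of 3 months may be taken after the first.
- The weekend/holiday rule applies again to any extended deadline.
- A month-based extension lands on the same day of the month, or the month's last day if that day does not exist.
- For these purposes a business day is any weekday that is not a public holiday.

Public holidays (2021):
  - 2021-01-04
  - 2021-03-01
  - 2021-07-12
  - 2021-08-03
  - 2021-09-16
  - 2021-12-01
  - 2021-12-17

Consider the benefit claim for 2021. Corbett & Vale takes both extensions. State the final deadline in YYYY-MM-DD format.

The stated deadline is 2021-05-12.
2021-05-12 is a Wednesday and not a listed holiday, so it stands.
The 15-calendar-day extension moves the deadline from 2021-05-12 to 2021-05-27.
2021-05-27 (Thursday) is already a business day.
Add 3 months to 2021-05-27: 2021-08-27.
2021-08-27 falls on a Friday, which is a business day, so no adjustment is needed.
The final due date is 2021-08-27.

2021-08-27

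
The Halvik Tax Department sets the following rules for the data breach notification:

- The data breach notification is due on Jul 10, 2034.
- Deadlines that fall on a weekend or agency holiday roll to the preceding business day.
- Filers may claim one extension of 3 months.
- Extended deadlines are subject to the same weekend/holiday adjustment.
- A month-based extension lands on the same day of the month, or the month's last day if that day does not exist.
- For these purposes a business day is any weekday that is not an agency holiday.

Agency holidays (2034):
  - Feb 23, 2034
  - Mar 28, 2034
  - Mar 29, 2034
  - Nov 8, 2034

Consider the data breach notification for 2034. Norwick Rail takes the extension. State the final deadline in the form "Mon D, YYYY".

Oct 10, 2034

The statutory due date is Jul 10, 2034.
Jul 10, 2034 (Monday) is already a business day.
Applying the 3 months extension: 3 months after Jul 10, 2034 is Oct 10, 2034.
Oct 10, 2034 (Tuesday) is already a business day.
Final deadline: Oct 10, 2034.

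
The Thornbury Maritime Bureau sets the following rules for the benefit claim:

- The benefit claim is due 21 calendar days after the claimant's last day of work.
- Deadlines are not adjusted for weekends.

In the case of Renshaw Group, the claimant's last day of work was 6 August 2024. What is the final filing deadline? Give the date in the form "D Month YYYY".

21 calendar days after 6 August 2024 is 27 August 2024.
No adjustment is made for weekends or holidays, so 27 August 2024 stands.
Deadline: 27 August 2024.

27 August 2024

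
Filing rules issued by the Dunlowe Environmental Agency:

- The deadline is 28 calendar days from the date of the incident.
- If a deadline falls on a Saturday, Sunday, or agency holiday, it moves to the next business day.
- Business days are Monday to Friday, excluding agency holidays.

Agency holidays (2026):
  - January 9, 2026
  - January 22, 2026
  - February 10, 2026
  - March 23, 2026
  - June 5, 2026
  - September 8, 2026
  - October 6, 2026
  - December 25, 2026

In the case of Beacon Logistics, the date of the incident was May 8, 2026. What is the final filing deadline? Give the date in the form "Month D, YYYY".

Trigger date May 8, 2026 + 28 calendar days = June 5, 2026.
Because June 5, 2026 is a listed holiday, the deadline becomes June 8, 2026 (Monday).
The final due date is June 8, 2026.

June 8, 2026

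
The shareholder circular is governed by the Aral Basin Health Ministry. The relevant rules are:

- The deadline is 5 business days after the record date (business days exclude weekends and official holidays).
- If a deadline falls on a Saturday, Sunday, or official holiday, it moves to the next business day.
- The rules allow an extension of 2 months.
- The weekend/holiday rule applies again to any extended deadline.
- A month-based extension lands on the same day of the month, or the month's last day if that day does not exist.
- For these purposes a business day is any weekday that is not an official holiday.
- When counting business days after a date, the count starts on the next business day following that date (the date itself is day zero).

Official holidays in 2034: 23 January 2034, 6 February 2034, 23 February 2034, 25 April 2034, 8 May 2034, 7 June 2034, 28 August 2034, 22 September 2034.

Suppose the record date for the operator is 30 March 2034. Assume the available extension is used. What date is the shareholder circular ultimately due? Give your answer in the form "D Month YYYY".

6 June 2034

5 business days after 30 March 2034, excluding weekends and holidays, is 6 April 2034.
6 April 2034 (Thursday) is already a business day.
Applying the 2 months extension: 2 months after 6 April 2034 is 6 June 2034.
6 June 2034 falls on a Tuesday, which is a business day, so no adjustment is needed.
Final deadline: 6 June 2034.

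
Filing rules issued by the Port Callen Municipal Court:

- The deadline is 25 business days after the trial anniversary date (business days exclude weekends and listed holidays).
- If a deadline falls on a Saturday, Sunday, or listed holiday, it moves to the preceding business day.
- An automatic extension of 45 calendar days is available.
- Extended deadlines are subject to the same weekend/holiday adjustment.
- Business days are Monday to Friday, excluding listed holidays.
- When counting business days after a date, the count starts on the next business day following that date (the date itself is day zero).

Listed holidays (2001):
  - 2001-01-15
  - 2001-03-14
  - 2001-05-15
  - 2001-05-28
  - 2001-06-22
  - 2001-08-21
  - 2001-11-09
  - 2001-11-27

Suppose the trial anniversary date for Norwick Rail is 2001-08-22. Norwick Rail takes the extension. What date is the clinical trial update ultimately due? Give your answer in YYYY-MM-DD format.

2001-11-08

Starting the day after 2001-08-22 and counting 25 business days lands on 2001-09-26.
Since 2001-09-26 is a Wednesday and not a holiday, the date is unchanged.
With the 45-day extension, 2001-09-26 becomes 2001-11-10.
2001-11-10 is a Saturday, so it moves to the preceding business day, 2001-11-08 (Thursday).
The final due date is 2001-11-08.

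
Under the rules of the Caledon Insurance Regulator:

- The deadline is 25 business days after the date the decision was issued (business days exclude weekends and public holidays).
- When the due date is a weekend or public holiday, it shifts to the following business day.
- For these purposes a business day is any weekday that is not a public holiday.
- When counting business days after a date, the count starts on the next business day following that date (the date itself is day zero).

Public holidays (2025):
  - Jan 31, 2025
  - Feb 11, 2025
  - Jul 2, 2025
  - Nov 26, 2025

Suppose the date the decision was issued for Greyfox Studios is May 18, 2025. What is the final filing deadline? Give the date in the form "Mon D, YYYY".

25 business days after May 18, 2025, excluding weekends and holidays, is Jun 20, 2025.
Since Jun 20, 2025 is a Friday and not a holiday, the date is unchanged.
The final due date is Jun 20, 2025.

Jun 20, 2025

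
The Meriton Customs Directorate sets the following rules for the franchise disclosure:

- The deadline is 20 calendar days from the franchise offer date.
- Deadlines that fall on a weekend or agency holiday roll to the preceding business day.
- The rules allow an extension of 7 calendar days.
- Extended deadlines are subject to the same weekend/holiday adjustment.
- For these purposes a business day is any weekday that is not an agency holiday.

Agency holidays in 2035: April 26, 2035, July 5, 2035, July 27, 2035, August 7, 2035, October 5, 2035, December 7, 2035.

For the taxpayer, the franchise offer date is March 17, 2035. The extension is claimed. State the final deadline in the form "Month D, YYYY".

April 13, 2035

From March 17, 2035, 20 calendar days later is April 6, 2035.
April 6, 2035 is a Friday and not a listed holiday, so it stands.
Applying the 7-calendar-day extension: April 6, 2035 + 7 days = April 13, 2035.
April 13, 2035 (Friday) is already a business day.
Final deadline: April 13, 2035.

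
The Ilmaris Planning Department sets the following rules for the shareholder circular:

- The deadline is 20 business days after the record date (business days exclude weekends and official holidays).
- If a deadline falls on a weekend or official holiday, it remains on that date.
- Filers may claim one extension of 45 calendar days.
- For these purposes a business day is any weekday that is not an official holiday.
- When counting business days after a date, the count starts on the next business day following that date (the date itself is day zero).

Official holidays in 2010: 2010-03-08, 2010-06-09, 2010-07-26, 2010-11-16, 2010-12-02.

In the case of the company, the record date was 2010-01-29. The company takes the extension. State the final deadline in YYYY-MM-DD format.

2010-04-12

20 business days after 2010-01-29, excluding weekends and holidays, is 2010-02-26.
No adjustment is made for weekends or holidays, so 2010-02-26 stands.
With the 45-day extension, 2010-02-26 becomes 2010-04-12.
2010-04-12 falls on a Monday. The rules make no weekend/holiday allowance, so it remains 2010-04-12.
So the filing is due 2010-04-12.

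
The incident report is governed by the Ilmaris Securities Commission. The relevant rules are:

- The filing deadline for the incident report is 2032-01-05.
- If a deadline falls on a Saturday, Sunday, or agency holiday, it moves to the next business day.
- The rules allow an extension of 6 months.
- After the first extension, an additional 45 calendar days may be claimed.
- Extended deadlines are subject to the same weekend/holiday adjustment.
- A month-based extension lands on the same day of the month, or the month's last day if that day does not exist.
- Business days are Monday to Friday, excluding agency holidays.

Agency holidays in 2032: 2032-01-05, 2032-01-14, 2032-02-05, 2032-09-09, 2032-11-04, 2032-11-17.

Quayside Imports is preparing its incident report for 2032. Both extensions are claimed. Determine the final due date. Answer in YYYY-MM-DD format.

2032-08-20

Start from the fixed due date, 2032-01-05.
2032-01-05 falls on a listed holiday. Rolling to the next business day gives 2032-01-06, a Tuesday.
Applying the 6 months extension: 6 months after 2032-01-06 is 2032-07-06.
2032-07-06 (Tuesday) is already a business day.
Add the 45 calendar-day extension to 2032-07-06: 2032-08-20.
2032-08-20 (Friday) is already a business day.
So the filing is due 2032-08-20.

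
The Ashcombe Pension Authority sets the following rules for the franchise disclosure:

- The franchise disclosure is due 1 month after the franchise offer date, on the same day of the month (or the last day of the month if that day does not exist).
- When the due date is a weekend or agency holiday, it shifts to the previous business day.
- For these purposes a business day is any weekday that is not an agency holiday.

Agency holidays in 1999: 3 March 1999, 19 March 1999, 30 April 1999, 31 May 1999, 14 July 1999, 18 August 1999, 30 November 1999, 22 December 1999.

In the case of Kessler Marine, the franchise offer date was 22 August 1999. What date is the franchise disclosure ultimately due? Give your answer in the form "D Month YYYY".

Moving 1 month forward from 22 August 1999 on the corresponding day gives 22 September 1999.
22 September 1999 (Wednesday) is already a business day.
So the filing is due 22 September 1999.

22 September 1999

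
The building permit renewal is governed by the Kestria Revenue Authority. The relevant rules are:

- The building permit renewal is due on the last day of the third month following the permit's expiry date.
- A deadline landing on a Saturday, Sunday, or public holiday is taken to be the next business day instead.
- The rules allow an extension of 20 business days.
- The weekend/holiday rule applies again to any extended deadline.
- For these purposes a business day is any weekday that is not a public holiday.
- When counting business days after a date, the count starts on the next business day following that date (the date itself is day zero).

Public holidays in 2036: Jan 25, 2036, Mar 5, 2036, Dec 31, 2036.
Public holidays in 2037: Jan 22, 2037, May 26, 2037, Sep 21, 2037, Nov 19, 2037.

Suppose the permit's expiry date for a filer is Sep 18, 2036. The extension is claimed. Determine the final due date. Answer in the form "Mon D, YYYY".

3 months after Sep 18, 2036 falls in December 2036; the last day of that month is Dec 31, 2036.
Dec 31, 2036 is a listed holiday; the next business day is Jan 1, 2037 (Thursday).
The 20-business-day extension runs from Jan 1, 2037 to Jan 30, 2037.
Jan 30, 2037 falls on a Friday, which is a business day, so no adjustment is needed.
The final due date is Jan 30, 2037.

Jan 30, 2037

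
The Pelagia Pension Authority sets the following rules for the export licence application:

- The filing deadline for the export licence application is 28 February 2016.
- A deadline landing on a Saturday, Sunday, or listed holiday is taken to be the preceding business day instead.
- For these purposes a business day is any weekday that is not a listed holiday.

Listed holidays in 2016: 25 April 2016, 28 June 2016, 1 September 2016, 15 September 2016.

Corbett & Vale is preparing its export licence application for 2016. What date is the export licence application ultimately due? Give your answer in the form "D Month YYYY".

26 February 2016

Start from the fixed due date, 28 February 2016.
28 February 2016 falls on a Sunday. Rolling to the preceding business day gives 26 February 2016, a Friday.
Deadline: 26 February 2016.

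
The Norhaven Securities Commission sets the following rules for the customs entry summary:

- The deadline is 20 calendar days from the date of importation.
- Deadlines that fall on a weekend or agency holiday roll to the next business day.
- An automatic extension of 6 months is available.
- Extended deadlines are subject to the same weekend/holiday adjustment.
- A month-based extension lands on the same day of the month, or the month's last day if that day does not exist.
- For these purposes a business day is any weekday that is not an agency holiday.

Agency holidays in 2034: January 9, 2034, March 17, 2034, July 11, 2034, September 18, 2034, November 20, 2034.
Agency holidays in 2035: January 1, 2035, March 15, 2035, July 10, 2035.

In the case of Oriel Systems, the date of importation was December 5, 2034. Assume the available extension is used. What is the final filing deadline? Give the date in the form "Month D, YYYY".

From December 5, 2034, 20 calendar days later is December 25, 2034.
December 25, 2034 falls on a Monday, which is a business day, so no adjustment is needed.
Applying the 6 months extension: 6 months after December 25, 2034 is June 25, 2035.
June 25, 2035 (Monday) is already a business day.
Deadline: June 25, 2035.

June 25, 2035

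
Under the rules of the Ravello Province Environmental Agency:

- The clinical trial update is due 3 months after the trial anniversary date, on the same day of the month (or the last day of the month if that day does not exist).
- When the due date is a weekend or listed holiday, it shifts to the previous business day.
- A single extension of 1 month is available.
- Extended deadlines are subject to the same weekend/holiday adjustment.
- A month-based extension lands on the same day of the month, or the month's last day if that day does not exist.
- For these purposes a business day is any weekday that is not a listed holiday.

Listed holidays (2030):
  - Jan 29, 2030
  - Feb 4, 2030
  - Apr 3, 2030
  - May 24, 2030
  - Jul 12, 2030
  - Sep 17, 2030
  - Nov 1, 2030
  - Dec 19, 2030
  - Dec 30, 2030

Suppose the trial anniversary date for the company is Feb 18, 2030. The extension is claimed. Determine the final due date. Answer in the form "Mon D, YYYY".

Moving 3 months forward from Feb 18, 2030 on the corresponding day gives May 18, 2030.
Because May 18, 2030 is a Saturday, the deadline becomes May 17, 2030 (Friday).
Applying the 1 month extension: 1 month after May 17, 2030 is Jun 17, 2030.
Since Jun 17, 2030 is a Monday and not a holiday, the date is unchanged.
Deadline: Jun 17, 2030.

Jun 17, 2030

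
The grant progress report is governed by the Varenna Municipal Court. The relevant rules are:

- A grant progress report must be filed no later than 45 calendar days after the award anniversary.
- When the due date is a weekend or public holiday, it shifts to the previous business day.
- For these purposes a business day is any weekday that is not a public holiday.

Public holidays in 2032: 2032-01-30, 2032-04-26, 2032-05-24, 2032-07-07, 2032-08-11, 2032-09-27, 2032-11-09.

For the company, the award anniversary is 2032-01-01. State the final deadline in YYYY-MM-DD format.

2032-02-13

45 calendar days after 2032-01-01 is 2032-02-15.
2032-02-15 is a Sunday, so it moves to the preceding business day, 2032-02-13 (Friday).
So the filing is due 2032-02-13.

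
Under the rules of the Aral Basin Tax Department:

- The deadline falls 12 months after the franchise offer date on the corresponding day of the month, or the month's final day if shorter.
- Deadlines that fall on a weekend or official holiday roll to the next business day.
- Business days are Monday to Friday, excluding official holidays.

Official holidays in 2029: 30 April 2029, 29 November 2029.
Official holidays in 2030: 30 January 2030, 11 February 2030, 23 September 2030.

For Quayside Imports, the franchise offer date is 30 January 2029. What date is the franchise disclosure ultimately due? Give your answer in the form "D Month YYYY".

12 months from 30 January 2029 is 30 January 2030.
Because 30 January 2030 is a listed holiday, the deadline becomes 31 January 2030 (Thursday).
The final due date is 31 January 2030.

31 January 2030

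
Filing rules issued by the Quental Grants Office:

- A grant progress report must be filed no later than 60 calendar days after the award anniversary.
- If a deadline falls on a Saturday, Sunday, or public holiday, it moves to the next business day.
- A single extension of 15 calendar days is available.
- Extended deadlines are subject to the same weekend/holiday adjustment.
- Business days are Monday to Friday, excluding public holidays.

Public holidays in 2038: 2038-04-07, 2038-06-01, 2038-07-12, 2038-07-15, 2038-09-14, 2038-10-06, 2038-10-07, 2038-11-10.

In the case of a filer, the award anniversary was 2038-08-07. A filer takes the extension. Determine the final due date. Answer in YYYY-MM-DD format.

Trigger date 2038-08-07 + 60 calendar days = 2038-10-06.
2038-10-06 falls on a listed holiday. Rolling to the next business day gives 2038-10-08, a Friday.
With the 15-day extension, 2038-10-08 becomes 2038-10-23.
2038-10-23 is a Saturday; the next business day is 2038-10-25 (Monday).
So the filing is due 2038-10-25.

2038-10-25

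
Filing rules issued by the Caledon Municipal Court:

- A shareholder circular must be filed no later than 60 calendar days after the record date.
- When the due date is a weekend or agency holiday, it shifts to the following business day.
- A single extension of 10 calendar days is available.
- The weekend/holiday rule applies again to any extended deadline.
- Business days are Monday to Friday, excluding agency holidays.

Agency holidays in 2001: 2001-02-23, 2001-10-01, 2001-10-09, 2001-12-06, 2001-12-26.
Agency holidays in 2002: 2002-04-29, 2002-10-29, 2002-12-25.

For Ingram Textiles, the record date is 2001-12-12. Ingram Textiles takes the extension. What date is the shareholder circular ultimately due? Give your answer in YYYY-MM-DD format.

2002-02-21

Adding 60 calendar days to 2001-12-12 gives 2002-02-10.
2002-02-10 is a Sunday; the next business day is 2002-02-11 (Monday).
With the 10-day extension, 2002-02-11 becomes 2002-02-21.
2002-02-21 (Thursday) is already a business day.
The final due date is 2002-02-21.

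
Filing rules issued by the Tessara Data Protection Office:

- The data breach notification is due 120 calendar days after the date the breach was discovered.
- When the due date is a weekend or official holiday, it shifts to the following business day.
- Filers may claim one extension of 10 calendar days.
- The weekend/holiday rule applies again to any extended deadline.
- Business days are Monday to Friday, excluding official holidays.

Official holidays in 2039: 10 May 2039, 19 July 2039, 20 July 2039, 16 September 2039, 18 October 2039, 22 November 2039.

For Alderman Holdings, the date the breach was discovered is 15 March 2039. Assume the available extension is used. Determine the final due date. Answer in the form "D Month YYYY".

25 July 2039

Trigger date 15 March 2039 + 120 calendar days = 13 July 2039.
Since 13 July 2039 is a Wednesday and not a holiday, the date is unchanged.
The 10-calendar-day extension moves the deadline from 13 July 2039 to 23 July 2039.
23 July 2039 is a Saturday, so it moves to the next business day, 25 July 2039 (Monday).
Deadline: 25 July 2039.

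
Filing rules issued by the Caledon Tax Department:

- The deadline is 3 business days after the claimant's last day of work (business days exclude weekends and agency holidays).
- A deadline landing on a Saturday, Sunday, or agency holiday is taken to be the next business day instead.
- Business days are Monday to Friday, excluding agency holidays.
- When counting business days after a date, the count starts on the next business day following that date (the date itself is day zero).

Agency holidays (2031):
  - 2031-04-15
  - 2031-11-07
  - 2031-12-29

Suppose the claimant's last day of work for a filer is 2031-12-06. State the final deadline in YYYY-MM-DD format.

Starting the day after 2031-12-06 and counting 3 business days lands on 2031-12-10.
2031-12-10 falls on a Wednesday, which is a business day, so no adjustment is needed.
Final deadline: 2031-12-10.

2031-12-10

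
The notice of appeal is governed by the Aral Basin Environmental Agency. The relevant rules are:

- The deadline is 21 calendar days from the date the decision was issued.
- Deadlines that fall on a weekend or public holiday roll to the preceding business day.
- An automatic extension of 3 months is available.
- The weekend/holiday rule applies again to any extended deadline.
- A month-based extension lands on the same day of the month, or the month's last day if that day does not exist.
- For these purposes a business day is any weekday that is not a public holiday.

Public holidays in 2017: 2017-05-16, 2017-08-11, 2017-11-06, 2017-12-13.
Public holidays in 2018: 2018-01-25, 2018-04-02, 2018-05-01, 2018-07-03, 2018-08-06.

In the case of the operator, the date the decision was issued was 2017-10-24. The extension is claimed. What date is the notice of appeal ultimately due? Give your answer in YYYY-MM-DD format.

From 2017-10-24, 21 calendar days later is 2017-11-14.
2017-11-14 is a Tuesday and not a listed holiday, so it stands.
Add 3 months to 2017-11-14: 2018-02-14.
Since 2018-02-14 is a Wednesday and not a holiday, the date is unchanged.
The final due date is 2018-02-14.

2018-02-14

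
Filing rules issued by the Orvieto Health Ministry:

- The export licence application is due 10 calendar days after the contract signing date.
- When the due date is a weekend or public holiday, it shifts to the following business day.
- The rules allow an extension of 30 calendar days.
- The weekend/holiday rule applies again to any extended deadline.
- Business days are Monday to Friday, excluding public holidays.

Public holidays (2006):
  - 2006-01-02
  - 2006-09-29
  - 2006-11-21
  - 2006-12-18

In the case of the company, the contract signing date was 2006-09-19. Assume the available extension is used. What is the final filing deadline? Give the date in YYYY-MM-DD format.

2006-11-01

From 2006-09-19, 10 calendar days later is 2006-09-29.
2006-09-29 falls on a listed holiday. Rolling to the next business day gives 2006-10-02, a Monday.
The 30-calendar-day extension moves the deadline from 2006-10-02 to 2006-11-01.
2006-11-01 falls on a Wednesday, which is a business day, so no adjustment is needed.
So the filing is due 2006-11-01.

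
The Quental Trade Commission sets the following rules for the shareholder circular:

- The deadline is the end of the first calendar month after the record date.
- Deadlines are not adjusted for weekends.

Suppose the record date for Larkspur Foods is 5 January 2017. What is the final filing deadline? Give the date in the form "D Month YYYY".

1 month after 5 January 2017 is February 2017; that month ends on 28 February 2017.
28 February 2017 falls on a Tuesday. The rules make no weekend/holiday allowance, so it remains 28 February 2017.
Deadline: 28 February 2017.

28 February 2017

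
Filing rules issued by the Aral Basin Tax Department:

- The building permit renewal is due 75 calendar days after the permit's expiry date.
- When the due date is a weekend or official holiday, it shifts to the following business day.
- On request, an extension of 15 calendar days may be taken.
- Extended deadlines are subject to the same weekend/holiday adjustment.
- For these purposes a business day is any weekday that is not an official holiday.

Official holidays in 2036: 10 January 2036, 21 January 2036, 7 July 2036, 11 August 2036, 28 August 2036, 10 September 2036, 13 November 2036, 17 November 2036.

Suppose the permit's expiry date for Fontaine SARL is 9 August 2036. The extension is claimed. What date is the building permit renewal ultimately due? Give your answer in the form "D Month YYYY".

7 November 2036

From 9 August 2036, 75 calendar days later is 23 October 2036.
23 October 2036 is a Thursday and not a listed holiday, so it stands.
The 15-calendar-day extension moves the deadline from 23 October 2036 to 7 November 2036.
7 November 2036 falls on a Friday, which is a business day, so no adjustment is needed.
Final deadline: 7 November 2036.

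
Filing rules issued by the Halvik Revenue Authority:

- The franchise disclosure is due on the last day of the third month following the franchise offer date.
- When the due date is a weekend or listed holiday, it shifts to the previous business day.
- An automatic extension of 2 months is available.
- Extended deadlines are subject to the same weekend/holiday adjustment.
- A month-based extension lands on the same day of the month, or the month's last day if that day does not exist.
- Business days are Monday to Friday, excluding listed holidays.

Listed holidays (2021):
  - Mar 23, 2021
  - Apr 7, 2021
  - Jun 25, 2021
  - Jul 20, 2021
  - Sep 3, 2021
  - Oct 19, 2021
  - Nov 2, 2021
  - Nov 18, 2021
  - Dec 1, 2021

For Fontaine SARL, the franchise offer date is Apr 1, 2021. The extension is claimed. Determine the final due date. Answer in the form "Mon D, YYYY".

3 months after Apr 1, 2021 is July 2021; that month ends on Jul 31, 2021.
Jul 31, 2021 is a Saturday; the preceding business day is Jul 30, 2021 (Friday).
Applying the 2 months extension: 2 months after Jul 30, 2021 is Sep 30, 2021.
Sep 30, 2021 is a Thursday and not a listed holiday, so it stands.
The final due date is Sep 30, 2021.

Sep 30, 2021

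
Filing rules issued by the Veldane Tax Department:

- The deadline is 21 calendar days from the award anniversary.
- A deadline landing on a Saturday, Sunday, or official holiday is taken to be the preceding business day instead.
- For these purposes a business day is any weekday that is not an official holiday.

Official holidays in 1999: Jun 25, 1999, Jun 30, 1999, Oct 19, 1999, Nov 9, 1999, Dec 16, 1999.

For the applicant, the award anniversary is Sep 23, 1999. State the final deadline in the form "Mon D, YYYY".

From Sep 23, 1999, 21 calendar days later is Oct 14, 1999.
Oct 14, 1999 falls on a Thursday, which is a business day, so no adjustment is needed.
The final due date is Oct 14, 1999.

Oct 14, 1999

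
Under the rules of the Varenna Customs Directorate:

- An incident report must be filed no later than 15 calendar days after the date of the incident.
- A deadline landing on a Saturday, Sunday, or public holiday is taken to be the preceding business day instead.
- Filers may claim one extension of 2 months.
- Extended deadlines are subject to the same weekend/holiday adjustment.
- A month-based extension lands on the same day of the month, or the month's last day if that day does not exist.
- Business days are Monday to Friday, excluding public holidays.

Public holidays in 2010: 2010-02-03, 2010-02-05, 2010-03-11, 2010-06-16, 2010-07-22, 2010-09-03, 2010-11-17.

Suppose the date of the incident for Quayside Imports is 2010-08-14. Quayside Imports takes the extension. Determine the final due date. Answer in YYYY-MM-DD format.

Adding 15 calendar days to 2010-08-14 gives 2010-08-29.
2010-08-29 is a Sunday, so it moves to the preceding business day, 2010-08-27 (Friday).
Applying the 2 months extension: 2 months after 2010-08-27 is 2010-10-27.
Since 2010-10-27 is a Wednesday and not a holiday, the date is unchanged.
Final deadline: 2010-10-27.

2010-10-27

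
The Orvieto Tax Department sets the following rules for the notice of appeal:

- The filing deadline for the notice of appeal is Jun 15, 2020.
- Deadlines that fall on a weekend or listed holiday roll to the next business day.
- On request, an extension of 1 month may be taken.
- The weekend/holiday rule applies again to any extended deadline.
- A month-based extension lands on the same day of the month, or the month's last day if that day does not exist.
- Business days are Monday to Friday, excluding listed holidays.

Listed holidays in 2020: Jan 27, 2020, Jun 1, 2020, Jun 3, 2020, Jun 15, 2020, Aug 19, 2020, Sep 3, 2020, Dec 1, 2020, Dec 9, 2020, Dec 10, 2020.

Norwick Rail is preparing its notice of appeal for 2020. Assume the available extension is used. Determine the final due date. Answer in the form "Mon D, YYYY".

The statutory due date is Jun 15, 2020.
Because Jun 15, 2020 is a listed holiday, the deadline becomes Jun 16, 2020 (Tuesday).
Add 1 month to Jun 16, 2020: Jul 16, 2020.
Jul 16, 2020 falls on a Thursday, which is a business day, so no adjustment is needed.
The final due date is Jul 16, 2020.

Jul 16, 2020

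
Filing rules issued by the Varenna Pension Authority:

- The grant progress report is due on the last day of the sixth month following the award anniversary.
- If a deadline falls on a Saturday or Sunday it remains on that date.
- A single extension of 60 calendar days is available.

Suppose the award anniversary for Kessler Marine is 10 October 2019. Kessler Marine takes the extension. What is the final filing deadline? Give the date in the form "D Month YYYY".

29 June 2020

The sixth month after 10 October 2019 is April 2020, whose last day is 30 April 2020.
30 April 2020 is a Thursday; no weekend or holiday adjustment applies.
Add the 60 calendar-day extension to 30 April 2020: 29 June 2020.
29 June 2020 is a Monday; no weekend or holiday adjustment applies.
So the filing is due 29 June 2020.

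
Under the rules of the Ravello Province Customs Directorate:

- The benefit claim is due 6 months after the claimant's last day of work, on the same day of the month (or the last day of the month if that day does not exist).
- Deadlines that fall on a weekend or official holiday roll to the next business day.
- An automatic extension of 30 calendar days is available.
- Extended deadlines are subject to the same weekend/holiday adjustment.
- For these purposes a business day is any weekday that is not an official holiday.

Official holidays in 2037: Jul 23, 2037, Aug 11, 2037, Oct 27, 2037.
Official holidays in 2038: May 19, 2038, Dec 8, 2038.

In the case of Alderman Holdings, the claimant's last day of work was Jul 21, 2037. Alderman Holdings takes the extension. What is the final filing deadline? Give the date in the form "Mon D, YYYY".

Feb 22, 2038

Moving 6 months forward from Jul 21, 2037 on the corresponding day gives Jan 21, 2038.
Jan 21, 2038 is a Thursday and not a listed holiday, so it stands.
Add the 30 calendar-day extension to Jan 21, 2038: Feb 20, 2038.
Feb 20, 2038 is a Saturday; the next business day is Feb 22, 2038 (Monday).
So the filing is due Feb 22, 2038.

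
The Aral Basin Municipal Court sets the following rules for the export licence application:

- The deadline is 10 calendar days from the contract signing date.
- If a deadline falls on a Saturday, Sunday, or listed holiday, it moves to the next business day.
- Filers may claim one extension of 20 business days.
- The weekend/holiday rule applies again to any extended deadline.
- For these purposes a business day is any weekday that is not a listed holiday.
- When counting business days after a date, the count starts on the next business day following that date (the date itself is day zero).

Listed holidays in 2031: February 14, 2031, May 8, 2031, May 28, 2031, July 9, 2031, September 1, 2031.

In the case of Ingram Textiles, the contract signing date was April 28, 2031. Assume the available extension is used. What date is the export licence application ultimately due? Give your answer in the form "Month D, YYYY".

10 calendar days after April 28, 2031 is May 8, 2031.
May 8, 2031 is a listed holiday, so it moves to the next business day, May 9, 2031 (Friday).
Applying the 20-business-day extension: 20 business days after May 9, 2031 is June 9, 2031.
Since June 9, 2031 is a Monday and not a holiday, the date is unchanged.
The final due date is June 9, 2031.

June 9, 2031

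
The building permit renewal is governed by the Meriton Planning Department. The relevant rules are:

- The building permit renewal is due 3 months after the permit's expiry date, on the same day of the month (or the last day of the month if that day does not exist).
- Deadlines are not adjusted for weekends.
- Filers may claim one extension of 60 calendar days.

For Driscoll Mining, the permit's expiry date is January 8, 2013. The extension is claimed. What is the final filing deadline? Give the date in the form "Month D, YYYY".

3 months after January 8, 2013, on the same day of the month, is April 8, 2013.
April 8, 2013 is a Monday; no weekend or holiday adjustment applies.
Applying the 60-calendar-day extension: April 8, 2013 + 60 days = June 7, 2013.
June 7, 2013 falls on a Friday. The rules make no weekend/holiday allowance, so it remains June 7, 2013.
Deadline: June 7, 2013.

June 7, 2013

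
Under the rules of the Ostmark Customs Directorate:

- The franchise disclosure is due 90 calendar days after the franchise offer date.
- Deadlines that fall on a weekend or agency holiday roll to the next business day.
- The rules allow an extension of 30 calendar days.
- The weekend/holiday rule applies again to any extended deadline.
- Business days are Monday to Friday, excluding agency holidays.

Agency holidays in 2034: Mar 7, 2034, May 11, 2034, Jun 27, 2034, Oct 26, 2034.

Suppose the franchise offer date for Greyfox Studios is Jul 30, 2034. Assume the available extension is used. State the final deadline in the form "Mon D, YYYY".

90 calendar days after Jul 30, 2034 is Oct 28, 2034.
Oct 28, 2034 is a Saturday; the next business day is Oct 30, 2034 (Monday).
The 30-calendar-day extension moves the deadline from Oct 30, 2034 to Nov 29, 2034.
Nov 29, 2034 (Wednesday) is already a business day.
The final due date is Nov 29, 2034.

Nov 29, 2034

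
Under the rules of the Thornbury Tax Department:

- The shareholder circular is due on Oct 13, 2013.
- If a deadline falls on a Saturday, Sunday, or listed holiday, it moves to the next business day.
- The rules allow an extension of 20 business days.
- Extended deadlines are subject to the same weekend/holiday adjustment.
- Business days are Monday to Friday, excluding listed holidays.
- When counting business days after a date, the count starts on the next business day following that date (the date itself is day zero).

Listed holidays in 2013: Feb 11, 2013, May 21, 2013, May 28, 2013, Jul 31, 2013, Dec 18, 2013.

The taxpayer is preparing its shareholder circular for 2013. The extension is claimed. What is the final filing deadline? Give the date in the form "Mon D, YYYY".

Start from the fixed due date, Oct 13, 2013.
Oct 13, 2013 falls on a Sunday. Rolling to the next business day gives Oct 14, 2013, a Monday.
Applying the 20-business-day extension: 20 business days after Oct 14, 2013 is Nov 11, 2013.
Since Nov 11, 2013 is a Monday and not a holiday, the date is unchanged.
So the filing is due Nov 11, 2013.

Nov 11, 2013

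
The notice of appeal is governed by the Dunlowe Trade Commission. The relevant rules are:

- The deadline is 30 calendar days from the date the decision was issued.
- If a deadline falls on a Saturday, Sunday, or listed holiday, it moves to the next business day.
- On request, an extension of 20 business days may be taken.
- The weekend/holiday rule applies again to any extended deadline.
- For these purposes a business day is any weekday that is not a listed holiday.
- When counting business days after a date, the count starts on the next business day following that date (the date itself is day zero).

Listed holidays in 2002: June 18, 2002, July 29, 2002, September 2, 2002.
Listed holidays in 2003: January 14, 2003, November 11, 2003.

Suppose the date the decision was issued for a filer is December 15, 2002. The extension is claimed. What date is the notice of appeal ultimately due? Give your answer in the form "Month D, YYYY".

February 12, 2003

Adding 30 calendar days to December 15, 2002 gives January 14, 2003.
January 14, 2003 is a listed holiday; the next business day is January 15, 2003 (Wednesday).
Counting 20 further business days from January 15, 2003 reaches February 12, 2003.
Since February 12, 2003 is a Wednesday and not a holiday, the date is unchanged.
The final due date is February 12, 2003.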